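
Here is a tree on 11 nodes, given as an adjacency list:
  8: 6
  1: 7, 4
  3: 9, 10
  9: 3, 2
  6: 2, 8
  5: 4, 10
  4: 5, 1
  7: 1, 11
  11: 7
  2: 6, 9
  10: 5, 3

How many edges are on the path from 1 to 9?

Walking from 1: 1 – 4 – 5 – 10 – 3 – 9. Length 5.

5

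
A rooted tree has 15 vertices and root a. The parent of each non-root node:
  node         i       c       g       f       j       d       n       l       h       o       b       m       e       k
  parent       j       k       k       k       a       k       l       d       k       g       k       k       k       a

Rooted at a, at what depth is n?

a–k–d–l–n — 4 edges.

4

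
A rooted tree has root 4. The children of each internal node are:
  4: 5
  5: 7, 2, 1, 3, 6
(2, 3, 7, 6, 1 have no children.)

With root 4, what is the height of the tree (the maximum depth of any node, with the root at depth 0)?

2

2 sits deepest: 4-5-2 — 2 edges from the root.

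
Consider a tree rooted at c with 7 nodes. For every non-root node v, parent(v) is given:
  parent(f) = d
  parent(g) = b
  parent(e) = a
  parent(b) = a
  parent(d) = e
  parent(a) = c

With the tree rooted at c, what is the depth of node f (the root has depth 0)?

Path from c to f: c → a → e → d → f, which has 4 edges.

4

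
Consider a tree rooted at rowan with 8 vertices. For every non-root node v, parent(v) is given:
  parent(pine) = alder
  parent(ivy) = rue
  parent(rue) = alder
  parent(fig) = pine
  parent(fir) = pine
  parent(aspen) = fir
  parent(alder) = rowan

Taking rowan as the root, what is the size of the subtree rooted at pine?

4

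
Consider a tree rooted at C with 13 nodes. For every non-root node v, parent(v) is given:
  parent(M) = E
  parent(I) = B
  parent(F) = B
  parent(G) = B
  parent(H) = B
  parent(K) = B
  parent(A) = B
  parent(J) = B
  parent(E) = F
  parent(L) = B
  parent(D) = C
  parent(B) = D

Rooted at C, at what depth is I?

3

Climbing from I to the root: I–B–D–C. That's 3 steps.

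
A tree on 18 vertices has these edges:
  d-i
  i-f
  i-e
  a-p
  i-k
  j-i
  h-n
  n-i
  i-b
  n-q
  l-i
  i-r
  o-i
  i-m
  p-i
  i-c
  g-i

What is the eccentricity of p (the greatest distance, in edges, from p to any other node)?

3

A farthest node from p is q (h also at distance 3).
The path p-i-n-q has 3 edges.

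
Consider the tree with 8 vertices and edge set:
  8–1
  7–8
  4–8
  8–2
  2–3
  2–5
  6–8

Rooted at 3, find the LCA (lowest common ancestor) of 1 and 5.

Ancestors of 1 (toward the root): 1, 8, 2, 3.
Ancestors of 5: 5, 2, 3.
The deepest node appearing in both lists is 2.

2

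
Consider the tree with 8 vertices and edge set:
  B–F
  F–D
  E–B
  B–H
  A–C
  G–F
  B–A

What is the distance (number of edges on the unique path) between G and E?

3

Walking from G: G – F – B – E. Length 3.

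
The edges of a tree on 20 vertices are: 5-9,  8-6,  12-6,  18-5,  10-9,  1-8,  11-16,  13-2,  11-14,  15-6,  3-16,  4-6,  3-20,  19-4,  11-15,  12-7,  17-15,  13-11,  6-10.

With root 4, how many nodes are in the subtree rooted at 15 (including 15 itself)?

Descendants of 15 (including itself): 15, 11, 17, 13, 16, 14, 2, 3, 20. That's 9.

9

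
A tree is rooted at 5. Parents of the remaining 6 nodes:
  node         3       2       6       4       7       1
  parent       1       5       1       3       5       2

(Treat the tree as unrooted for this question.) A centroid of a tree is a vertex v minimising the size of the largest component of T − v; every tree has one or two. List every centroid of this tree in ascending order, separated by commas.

If 1 is removed the pieces have sizes 3, 2, 1, all ≤ ⌊7/2⌋ = 3.
Every other node leaves some component of size > 3, so the centroid is unique.

1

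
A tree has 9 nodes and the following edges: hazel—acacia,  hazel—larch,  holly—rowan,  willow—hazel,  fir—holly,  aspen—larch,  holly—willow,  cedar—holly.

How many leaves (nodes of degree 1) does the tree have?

5

The leaves are acacia, aspen, cedar, fir, rowan.
That is 5 leaves.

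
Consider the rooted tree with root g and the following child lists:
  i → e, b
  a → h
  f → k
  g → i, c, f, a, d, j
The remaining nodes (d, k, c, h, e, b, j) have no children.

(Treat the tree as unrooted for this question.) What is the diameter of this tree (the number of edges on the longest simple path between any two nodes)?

4

BFS from k reaches b last, at distance 4; BFS from b confirms no node is farther.
Path: k–f–g–i–b.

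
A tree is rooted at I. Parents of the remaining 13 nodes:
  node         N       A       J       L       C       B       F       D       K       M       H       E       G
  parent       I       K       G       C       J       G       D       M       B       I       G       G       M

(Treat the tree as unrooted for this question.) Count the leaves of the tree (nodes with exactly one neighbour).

6

Exactly 6 nodes have a single neighbour: A, E, F, H, L, N.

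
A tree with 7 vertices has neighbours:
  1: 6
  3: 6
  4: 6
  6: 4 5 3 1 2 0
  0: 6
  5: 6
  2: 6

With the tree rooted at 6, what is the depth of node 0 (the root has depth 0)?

6–0 — 1 edges.

1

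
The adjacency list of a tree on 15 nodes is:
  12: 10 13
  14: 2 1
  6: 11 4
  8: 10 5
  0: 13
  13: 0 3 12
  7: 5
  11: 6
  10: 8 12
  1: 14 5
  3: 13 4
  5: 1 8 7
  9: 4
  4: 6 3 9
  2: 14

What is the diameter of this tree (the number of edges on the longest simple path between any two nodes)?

11

A longest path is 11–6–4–3–13–12–10–8–5–1–14–2, with 11 edges.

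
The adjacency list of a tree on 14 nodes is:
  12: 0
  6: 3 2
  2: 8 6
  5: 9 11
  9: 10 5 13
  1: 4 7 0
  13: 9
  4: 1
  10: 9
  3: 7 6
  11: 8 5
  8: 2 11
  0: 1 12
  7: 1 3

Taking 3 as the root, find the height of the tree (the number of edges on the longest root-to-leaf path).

10 sits deepest: 3–6–2–8–11–5–9–10 — 7 edges from the root.

7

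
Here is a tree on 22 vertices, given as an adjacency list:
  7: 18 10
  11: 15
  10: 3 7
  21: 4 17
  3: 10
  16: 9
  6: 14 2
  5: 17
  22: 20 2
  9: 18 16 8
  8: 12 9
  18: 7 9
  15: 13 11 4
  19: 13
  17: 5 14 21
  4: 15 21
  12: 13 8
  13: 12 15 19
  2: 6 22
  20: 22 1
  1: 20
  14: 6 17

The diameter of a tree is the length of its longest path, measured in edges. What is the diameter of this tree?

17

Starting from 1, a farthest node is 3 at distance 17.
One longest path: 1 – 20 – 22 – 2 – 6 – 14 – 17 – 21 – 4 – 15 – 13 – 12 – 8 – 9 – 18 – 7 – 10 – 3.
So the diameter is 17.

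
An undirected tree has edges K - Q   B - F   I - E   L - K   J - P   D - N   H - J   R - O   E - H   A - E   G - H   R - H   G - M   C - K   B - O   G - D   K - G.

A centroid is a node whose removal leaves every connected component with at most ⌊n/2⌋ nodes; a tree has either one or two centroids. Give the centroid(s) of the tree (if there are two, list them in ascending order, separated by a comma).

H

Removing H splits the tree into components of sizes 8, 4, 3, 2; the largest is 8 ≤ ⌊18/2⌋ = 9.
Every other node leaves some component of size > 9, so the centroid is unique.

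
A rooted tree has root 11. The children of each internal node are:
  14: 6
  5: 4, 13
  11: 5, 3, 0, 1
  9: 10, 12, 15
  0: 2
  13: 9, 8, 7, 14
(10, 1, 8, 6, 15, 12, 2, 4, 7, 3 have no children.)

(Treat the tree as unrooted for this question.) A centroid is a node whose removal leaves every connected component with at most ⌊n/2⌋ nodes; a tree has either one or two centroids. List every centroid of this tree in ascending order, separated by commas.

Removing 13 splits the tree into components of sizes 7, 4, 2, 1, 1; the largest is 7 ≤ ⌊16/2⌋ = 8.
No neighbour of 13 does as well, so 13 is the unique centroid.

13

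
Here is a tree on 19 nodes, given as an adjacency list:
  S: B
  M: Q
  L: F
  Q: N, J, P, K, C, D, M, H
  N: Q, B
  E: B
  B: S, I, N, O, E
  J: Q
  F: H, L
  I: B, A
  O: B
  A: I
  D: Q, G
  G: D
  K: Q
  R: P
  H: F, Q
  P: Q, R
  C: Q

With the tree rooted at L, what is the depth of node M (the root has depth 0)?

4

Path from L to M: L → F → H → Q → M, which has 4 edges.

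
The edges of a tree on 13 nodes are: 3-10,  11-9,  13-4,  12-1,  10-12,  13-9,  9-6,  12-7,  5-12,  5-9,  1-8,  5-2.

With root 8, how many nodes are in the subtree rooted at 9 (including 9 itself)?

9's subtree: {9, 13, 11, 6, 4}, size 5.

5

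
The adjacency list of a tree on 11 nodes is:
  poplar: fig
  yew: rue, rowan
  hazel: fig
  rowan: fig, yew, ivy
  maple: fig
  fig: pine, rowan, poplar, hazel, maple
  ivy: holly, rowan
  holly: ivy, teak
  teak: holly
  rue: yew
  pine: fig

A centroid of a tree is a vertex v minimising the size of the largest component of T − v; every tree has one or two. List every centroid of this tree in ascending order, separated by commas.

Delete rowan: the remaining components have sizes 5, 3, 2. Max 5 ≤ 5, so rowan is a centroid.
Every other node leaves some component of size > 5, so the centroid is unique.

rowan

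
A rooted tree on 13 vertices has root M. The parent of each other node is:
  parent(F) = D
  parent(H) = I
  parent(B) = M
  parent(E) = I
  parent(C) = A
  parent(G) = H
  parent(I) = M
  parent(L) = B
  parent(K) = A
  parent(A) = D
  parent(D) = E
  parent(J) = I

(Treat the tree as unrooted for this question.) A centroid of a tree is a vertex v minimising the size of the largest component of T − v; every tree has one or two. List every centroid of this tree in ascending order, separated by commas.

I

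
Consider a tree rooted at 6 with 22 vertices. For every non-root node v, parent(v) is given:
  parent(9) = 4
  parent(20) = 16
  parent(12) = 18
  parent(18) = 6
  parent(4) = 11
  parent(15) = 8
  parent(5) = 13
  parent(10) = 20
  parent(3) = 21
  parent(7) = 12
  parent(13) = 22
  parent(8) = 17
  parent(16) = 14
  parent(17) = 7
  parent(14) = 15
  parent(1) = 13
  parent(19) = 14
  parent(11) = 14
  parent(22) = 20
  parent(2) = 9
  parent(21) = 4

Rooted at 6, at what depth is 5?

12

Climbing from 5 to the root: 5–13–22–20–16–14–15–8–17–7–12–18–6. That's 12 steps.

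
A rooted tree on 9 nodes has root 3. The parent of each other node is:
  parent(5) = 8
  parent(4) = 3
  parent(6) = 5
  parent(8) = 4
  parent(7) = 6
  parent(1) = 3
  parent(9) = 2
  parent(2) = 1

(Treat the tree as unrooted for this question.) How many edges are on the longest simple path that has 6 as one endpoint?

Distances from 6 peak at 7, attained at 9.
6–5–8–4–3–1–2–9

7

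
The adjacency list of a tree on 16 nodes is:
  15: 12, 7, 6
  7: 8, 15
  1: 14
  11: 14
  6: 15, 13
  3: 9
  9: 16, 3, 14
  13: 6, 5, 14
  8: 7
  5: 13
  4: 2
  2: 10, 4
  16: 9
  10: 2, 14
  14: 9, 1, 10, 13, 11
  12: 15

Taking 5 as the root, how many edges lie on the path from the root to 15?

3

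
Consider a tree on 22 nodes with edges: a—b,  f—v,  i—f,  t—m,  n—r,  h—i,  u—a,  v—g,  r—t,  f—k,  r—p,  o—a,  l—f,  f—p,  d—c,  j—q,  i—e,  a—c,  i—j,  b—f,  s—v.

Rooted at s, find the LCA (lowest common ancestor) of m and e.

f

Path m→root: m t r p f v s; path e→root: e i f v s.
First common node: f.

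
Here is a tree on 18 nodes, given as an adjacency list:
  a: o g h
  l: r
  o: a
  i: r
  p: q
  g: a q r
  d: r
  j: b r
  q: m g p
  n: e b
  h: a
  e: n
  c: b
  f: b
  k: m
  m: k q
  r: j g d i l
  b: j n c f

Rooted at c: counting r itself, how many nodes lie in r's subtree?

12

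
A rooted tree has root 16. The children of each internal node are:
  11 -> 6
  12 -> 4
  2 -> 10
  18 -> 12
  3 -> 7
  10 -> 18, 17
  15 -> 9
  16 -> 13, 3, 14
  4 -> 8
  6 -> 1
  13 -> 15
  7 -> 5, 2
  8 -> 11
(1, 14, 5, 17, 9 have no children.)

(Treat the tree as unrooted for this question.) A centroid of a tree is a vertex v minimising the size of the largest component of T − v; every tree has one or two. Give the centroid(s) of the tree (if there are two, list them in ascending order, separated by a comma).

If 10 is removed the pieces have sizes 9, 7, 1, all ≤ ⌊18/2⌋ = 9.
Its neighbour 2 also leaves a largest component of size 9, so both are centroids.

2, 10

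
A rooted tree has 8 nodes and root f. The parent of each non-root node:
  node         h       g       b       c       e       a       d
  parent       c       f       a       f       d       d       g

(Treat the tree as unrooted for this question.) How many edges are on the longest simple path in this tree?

BFS from b reaches h last, at distance 6; BFS from h confirms no node is farther.
Path: b - a - d - g - f - c - h.

6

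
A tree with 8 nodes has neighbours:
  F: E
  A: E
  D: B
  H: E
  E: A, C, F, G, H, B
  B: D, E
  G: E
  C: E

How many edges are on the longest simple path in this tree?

A longest path is D-B-E-C, with 3 edges.

3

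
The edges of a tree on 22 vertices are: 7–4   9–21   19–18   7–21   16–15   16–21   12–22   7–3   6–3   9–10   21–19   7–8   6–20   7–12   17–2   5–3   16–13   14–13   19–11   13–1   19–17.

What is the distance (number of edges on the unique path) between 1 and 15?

1 – 13 – 16 – 15: 3 edges.

3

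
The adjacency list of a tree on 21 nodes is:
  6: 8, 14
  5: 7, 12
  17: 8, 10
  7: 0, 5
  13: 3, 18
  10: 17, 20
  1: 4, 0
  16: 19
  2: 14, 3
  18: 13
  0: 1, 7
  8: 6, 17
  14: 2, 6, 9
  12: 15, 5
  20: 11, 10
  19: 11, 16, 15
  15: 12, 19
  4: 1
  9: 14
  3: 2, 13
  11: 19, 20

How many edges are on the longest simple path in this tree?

A longest path is 4-1-0-7-5-12-15-19-11-20-10-17-8-6-14-2-3-13-18, with 18 edges.

18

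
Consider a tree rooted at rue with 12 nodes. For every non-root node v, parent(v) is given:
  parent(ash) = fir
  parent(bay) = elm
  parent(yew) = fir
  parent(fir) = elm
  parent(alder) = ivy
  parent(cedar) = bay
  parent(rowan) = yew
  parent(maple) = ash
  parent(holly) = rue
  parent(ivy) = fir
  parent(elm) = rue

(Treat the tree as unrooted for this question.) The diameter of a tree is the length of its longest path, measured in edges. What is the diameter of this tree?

Starting from holly, a farthest node is alder at distance 5.
One longest path: holly - rue - elm - fir - ivy - alder.
So the diameter is 5.

5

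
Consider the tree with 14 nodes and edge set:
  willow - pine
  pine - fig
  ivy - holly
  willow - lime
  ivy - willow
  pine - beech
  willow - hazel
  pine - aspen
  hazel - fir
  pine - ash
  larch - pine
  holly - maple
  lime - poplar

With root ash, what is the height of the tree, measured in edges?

5

maple sits deepest: ash-pine-willow-ivy-holly-maple — 5 edges from the root.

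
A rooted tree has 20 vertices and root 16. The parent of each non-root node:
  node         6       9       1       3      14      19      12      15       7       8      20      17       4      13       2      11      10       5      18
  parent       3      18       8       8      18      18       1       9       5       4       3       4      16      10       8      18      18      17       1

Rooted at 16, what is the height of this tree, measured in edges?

15 sits deepest: 16-4-8-1-18-9-15 — 6 edges from the root.

6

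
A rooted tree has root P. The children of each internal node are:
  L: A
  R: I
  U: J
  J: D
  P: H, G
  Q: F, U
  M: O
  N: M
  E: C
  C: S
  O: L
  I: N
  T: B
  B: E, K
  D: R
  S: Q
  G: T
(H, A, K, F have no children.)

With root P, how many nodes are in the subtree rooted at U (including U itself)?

10

U's subtree: {U, J, D, R, I, N, M, O, L, A}, size 10.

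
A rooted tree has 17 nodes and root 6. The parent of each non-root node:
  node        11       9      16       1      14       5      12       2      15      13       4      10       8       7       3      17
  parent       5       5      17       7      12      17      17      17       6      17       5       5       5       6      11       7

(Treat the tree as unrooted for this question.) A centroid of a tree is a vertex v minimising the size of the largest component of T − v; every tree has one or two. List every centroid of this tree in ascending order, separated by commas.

Removing 17 splits the tree into components of sizes 7, 4, 2, 1, 1, 1; the largest is 7 ≤ ⌊17/2⌋ = 8.
No neighbour of 17 does as well, so 17 is the unique centroid.

17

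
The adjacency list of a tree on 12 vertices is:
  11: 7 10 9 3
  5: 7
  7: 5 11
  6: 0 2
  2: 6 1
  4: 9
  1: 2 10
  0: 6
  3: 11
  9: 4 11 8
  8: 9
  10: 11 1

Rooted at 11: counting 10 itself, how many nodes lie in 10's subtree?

Descendants of 10 (including itself): 10, 1, 2, 6, 0. That's 5.

5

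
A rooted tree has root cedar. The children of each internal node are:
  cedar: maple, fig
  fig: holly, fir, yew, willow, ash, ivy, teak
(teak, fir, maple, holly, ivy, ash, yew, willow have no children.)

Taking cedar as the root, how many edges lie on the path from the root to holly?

Path from cedar to holly: cedar – fig – holly, which has 2 edges.

2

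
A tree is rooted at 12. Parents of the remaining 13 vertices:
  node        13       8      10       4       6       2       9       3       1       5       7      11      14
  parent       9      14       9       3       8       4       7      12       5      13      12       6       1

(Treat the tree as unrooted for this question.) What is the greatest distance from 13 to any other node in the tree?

The node farthest from 13 is 2 (11 also at distance 6), via 13–9–7–12–3–4–2 — 6 edges.

6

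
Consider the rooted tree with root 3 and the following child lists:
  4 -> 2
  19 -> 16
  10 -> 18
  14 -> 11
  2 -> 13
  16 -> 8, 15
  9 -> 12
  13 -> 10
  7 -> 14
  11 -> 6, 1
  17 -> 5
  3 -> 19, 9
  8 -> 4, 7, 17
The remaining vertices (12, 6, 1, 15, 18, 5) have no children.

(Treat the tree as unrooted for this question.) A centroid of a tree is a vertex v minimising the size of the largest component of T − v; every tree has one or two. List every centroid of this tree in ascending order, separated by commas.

8

Delete 8: the remaining components have sizes 6, 5, 5, 2. Max 6 ≤ 9, so 8 is a centroid.
No neighbour of 8 does as well, so 8 is the unique centroid.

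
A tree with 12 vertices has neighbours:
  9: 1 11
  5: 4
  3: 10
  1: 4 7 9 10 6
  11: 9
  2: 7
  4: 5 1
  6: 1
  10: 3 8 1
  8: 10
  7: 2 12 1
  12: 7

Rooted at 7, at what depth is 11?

Climbing from 11 to the root: 11 – 9 – 1 – 7. That's 3 steps.

3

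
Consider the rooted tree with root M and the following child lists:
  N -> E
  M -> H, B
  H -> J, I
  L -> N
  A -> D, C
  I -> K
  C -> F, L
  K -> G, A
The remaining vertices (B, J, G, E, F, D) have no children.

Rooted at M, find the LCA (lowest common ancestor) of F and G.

K

Ancestors of F (toward the root): F, C, A, K, I, H, M.
Ancestors of G: G, K, I, H, M.
The deepest node appearing in both lists is K.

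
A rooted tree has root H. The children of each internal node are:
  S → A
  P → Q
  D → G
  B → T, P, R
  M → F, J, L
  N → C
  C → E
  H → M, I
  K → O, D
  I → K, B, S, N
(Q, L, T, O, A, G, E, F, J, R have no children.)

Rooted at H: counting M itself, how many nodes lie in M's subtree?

4

The subtree rooted at M contains: M, L, J, F — 4 nodes.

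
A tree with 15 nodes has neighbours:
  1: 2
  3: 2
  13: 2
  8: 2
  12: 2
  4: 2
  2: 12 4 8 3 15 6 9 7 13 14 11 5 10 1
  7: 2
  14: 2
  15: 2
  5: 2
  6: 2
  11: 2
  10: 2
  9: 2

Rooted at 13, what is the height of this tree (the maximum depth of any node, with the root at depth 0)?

2

A deepest node is 6, reached by 13 → 2 → 6.
That path has 2 edges, so the height is 2.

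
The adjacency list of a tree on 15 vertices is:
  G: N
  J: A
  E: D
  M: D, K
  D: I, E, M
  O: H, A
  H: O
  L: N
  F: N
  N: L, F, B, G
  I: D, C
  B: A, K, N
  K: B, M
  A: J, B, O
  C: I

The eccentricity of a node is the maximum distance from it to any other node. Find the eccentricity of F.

7

The node farthest from F is C, via F – N – B – K – M – D – I – C — 7 edges.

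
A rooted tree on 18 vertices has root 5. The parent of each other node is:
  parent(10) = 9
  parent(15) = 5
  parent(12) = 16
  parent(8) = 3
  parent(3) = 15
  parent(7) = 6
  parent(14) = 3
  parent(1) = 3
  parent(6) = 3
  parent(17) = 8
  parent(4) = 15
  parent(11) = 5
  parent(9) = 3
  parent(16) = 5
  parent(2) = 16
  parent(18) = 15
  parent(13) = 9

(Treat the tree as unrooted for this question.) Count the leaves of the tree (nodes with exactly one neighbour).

Exactly 11 nodes have a single neighbour: 1, 2, 4, 7, 10, 11, 12, 13, 14, 17, 18.

11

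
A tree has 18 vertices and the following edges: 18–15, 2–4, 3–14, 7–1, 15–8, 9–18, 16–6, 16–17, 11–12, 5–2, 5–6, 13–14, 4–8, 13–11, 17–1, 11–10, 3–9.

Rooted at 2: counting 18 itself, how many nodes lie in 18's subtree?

8

18's subtree: {18, 9, 3, 14, 13, 11, 10, 12}, size 8.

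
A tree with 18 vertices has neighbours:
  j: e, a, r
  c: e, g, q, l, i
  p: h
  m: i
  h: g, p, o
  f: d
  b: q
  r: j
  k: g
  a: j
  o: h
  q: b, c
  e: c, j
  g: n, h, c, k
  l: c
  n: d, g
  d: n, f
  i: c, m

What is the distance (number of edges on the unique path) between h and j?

Walking from h: h–g–c–e–j. Length 4.

4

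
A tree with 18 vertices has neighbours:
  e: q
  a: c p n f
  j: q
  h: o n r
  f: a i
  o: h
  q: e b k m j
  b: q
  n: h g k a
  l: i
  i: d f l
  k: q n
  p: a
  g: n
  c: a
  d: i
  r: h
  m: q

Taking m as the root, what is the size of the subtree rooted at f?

4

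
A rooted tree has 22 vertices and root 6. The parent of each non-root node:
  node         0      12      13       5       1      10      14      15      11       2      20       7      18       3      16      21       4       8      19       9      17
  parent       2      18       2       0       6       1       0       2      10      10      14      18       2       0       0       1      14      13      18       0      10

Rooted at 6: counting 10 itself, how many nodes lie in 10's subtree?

The subtree rooted at 10 contains: 10, 2, 17, 11, 0, 18, 13, 15, 3, 9, 5, 16, 14, 12, 19, 7, 8, 20, 4 — 19 nodes.

19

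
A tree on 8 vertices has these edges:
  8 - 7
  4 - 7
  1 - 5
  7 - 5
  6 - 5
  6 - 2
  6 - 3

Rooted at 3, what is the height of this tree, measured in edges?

4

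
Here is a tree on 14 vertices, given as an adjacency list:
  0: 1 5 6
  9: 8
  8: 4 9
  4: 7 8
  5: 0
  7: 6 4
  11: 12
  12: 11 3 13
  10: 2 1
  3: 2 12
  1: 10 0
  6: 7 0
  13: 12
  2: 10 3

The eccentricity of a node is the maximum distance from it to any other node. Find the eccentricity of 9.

The node farthest from 9 is 13 (11 also at distance 11), via 9-8-4-7-6-0-1-10-2-3-12-13 — 11 edges.

11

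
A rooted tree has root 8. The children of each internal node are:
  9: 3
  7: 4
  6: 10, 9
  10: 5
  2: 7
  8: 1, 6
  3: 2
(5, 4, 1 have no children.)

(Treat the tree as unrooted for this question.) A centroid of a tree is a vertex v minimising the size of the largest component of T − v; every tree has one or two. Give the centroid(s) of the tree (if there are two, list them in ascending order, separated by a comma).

6, 9

Removing 9 splits the tree into components of sizes 5, 4; the largest is 5 ≤ ⌊10/2⌋ = 5.
Its neighbour 6 also leaves a largest component of size 5, so both are centroids.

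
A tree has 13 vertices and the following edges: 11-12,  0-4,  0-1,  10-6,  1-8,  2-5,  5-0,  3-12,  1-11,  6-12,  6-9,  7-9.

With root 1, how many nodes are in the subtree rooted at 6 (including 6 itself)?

6's subtree: {6, 9, 10, 7}, size 4.

4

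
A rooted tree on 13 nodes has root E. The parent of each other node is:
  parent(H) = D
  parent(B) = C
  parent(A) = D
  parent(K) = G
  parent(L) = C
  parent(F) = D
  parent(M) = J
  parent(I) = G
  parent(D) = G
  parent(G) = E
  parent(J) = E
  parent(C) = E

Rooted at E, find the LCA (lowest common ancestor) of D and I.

G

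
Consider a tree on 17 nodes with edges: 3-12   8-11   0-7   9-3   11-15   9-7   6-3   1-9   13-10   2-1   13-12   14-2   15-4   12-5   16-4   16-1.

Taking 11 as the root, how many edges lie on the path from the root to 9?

5

Path from 11 to 9: 11–15–4–16–1–9, which has 5 edges.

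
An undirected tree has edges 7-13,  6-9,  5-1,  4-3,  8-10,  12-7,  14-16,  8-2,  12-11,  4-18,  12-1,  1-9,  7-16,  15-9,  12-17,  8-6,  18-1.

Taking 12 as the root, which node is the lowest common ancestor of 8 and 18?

Path 8→root: 8 6 9 1 12; path 18→root: 18 1 12.
First common node: 1.

1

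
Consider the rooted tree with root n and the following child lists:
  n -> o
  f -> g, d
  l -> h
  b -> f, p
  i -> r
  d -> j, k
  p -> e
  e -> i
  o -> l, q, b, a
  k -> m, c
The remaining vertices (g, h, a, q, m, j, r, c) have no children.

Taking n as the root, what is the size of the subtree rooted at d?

5

The subtree rooted at d contains: d, j, k, c, m — 5 nodes.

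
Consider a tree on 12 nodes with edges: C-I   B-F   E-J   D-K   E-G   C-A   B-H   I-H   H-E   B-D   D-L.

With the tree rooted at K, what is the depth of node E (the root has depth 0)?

4

Climbing from E to the root: E → H → B → D → K. That's 4 steps.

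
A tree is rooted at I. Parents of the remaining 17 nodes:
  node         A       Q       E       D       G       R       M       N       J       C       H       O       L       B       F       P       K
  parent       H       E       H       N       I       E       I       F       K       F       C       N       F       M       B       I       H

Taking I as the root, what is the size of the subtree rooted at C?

8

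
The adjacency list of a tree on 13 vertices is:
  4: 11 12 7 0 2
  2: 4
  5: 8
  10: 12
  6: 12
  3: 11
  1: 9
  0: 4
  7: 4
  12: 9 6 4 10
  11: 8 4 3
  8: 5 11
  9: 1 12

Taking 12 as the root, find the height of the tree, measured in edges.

4

The longest root-to-leaf path is 12-4-11-8-5 (4 edges).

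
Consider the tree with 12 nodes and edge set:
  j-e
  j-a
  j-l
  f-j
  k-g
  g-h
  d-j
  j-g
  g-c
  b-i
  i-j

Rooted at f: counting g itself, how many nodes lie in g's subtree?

g's subtree: {g, k, h, c}, size 4.

4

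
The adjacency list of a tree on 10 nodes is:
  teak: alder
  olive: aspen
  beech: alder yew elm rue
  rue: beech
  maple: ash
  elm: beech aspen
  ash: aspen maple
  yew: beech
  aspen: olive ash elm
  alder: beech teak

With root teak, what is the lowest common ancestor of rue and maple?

beech

Path rue→root: rue beech alder teak; path maple→root: maple ash aspen elm beech alder teak.
First common node: beech.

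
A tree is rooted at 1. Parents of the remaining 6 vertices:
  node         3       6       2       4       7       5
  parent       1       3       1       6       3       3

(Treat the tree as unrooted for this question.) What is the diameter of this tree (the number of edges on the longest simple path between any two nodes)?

Starting from 4, a farthest node is 2 at distance 4.
One longest path: 4-6-3-1-2.
So the diameter is 4.

4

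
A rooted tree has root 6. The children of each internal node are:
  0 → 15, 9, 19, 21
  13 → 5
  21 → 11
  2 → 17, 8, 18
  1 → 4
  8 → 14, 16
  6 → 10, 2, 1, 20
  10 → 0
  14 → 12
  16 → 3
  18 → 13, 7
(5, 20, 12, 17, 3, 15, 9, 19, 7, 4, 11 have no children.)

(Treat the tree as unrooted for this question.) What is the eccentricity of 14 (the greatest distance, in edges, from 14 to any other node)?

7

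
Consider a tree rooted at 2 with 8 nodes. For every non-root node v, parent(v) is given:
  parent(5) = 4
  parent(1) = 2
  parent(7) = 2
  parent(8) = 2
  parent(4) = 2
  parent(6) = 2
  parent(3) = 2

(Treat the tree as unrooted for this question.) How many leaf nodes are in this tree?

6

Degree-1 nodes: 1, 3, 5, 6, 7, 8 — 6 of them.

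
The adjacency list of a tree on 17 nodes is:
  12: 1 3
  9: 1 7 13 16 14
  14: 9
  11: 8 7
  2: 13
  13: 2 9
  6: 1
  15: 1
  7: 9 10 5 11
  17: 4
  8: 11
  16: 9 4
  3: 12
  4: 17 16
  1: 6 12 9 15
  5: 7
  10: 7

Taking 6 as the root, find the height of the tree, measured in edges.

5

The longest root-to-leaf path is 6–1–9–16–4–17 (5 edges).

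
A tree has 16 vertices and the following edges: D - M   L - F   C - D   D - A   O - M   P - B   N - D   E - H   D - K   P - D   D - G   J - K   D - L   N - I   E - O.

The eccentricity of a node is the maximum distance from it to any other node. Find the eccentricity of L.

A farthest node from L is H.
The path L – D – M – O – E – H has 5 edges.

5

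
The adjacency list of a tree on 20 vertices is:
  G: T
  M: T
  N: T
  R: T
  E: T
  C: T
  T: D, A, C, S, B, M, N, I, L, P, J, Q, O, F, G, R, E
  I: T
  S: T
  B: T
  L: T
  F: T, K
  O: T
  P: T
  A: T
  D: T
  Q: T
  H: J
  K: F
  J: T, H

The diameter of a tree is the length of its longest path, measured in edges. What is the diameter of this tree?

Starting from K, a farthest node is H at distance 4.
One longest path: K-F-T-J-H.
So the diameter is 4.

4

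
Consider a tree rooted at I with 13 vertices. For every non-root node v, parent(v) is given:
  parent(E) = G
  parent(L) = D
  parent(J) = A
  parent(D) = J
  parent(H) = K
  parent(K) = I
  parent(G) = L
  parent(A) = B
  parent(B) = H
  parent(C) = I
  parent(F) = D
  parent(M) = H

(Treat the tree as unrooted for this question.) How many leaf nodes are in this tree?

4

Exactly 4 nodes have a single neighbour: C, E, F, M.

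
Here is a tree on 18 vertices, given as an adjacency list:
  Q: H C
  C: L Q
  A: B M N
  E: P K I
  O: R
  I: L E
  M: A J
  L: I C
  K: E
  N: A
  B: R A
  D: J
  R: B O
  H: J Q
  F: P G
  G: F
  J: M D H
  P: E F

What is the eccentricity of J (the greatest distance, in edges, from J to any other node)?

A farthest node from J is G.
The path J – H – Q – C – L – I – E – P – F – G has 9 edges.

9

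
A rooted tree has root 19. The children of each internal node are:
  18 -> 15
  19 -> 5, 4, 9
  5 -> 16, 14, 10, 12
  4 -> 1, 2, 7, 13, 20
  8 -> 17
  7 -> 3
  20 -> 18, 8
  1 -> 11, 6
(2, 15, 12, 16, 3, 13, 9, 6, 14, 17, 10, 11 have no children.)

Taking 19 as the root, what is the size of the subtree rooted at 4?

13

4's subtree: {4, 20, 1, 7, 13, 2, 18, 8, 11, 6, 3, 15, 17}, size 13.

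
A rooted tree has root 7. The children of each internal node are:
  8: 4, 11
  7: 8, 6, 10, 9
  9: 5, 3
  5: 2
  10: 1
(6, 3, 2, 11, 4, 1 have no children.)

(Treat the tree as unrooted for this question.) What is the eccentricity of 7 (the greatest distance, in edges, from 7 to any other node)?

A farthest node from 7 is 2.
The path 7-9-5-2 has 3 edges.

3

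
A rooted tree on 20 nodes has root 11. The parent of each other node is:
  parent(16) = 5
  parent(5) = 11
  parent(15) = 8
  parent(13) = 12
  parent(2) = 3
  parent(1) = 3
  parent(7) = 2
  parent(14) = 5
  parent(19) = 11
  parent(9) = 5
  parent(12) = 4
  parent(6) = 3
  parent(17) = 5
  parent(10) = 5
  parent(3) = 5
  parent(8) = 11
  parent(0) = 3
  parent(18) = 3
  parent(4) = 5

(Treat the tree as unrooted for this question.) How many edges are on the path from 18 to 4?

3

18 – 3 – 5 – 4: 3 edges.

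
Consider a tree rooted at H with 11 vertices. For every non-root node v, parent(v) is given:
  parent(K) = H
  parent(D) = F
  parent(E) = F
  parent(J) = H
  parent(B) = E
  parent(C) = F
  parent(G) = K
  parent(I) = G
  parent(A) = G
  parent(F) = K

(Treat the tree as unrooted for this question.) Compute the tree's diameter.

BFS from A reaches B last, at distance 5; BFS from B confirms no node is farther.
Path: A - G - K - F - E - B.

5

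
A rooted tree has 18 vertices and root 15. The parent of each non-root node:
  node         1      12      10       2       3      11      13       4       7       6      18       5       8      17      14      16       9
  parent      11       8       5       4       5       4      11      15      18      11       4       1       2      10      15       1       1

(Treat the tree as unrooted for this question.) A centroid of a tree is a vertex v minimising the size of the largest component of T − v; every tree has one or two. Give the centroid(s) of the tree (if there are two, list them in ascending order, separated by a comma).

Delete 11: the remaining components have sizes 8, 7, 1, 1. Max 8 ≤ 9, so 11 is a centroid.
No neighbour of 11 does as well, so 11 is the unique centroid.

11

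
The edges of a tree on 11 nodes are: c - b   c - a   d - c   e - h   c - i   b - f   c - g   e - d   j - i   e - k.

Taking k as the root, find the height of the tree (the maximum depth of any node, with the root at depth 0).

j sits deepest: k-e-d-c-i-j — 5 edges from the root.

5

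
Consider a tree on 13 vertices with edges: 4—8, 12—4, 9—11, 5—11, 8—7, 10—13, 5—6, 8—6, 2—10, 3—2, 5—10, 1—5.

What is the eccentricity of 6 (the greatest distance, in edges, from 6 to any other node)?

The node farthest from 6 is 3, via 6-5-10-2-3 — 4 edges.

4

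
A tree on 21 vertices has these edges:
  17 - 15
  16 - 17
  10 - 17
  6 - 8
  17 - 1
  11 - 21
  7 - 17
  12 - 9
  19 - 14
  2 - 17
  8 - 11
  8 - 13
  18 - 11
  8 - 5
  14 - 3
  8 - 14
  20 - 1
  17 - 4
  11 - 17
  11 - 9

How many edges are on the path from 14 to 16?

14 - 8 - 11 - 17 - 16: 4 edges.

4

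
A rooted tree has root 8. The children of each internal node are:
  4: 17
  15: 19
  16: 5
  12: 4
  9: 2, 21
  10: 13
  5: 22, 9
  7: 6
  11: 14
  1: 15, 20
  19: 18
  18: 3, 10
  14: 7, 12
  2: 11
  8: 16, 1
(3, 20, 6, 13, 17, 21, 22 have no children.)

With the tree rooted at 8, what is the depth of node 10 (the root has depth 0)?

8 – 1 – 15 – 19 – 18 – 10 — 5 edges.

5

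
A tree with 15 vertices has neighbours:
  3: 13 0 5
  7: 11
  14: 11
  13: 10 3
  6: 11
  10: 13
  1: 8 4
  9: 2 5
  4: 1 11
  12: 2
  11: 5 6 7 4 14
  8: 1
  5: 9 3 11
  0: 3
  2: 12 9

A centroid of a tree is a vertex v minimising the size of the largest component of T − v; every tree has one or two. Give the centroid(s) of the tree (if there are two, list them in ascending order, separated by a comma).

5

Removing 5 splits the tree into components of sizes 7, 4, 3; the largest is 7 ≤ ⌊15/2⌋ = 7.
Every other node leaves some component of size > 7, so the centroid is unique.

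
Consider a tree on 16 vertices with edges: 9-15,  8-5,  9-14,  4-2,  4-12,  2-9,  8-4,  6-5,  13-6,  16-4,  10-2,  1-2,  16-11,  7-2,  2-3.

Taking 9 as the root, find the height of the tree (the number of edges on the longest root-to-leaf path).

6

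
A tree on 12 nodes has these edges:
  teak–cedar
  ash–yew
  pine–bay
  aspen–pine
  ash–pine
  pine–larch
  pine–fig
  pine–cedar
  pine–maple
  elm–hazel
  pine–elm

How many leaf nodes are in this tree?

Exactly 8 nodes have a single neighbour: aspen, bay, fig, hazel, larch, maple, teak, yew.

8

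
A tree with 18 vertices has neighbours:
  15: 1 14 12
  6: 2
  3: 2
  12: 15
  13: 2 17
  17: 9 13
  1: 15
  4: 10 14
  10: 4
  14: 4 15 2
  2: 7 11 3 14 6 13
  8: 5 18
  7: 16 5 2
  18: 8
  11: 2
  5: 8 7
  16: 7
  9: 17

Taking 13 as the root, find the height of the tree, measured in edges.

A deepest node is 18, reached by 13–2–7–5–8–18.
That path has 5 edges, so the height is 5.

5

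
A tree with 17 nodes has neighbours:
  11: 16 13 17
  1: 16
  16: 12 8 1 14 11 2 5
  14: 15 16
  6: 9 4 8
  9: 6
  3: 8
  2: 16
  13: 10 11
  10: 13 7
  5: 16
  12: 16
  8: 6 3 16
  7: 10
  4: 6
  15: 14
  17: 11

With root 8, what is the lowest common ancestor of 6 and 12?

8

Ancestors of 6 (toward the root): 6, 8.
Ancestors of 12: 12, 16, 8.
The deepest node appearing in both lists is 8.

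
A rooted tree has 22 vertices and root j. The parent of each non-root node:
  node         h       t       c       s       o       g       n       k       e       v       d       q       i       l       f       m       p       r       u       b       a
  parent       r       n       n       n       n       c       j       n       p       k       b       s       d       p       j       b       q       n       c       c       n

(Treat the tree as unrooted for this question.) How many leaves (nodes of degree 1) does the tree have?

Exactly 12 nodes have a single neighbour: a, e, f, g, h, i, l, m, o, t, u, v.

12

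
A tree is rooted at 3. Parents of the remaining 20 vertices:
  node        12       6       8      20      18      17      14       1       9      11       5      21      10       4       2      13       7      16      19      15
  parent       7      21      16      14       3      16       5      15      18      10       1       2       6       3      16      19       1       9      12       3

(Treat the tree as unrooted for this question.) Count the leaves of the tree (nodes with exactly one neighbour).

6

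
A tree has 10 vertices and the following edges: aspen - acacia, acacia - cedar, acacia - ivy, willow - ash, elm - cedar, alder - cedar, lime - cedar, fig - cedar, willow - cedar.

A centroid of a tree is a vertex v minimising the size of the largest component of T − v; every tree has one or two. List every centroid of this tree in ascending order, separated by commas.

Delete cedar: the remaining components have sizes 3, 2, 1, 1, 1, 1. Max 3 ≤ 5, so cedar is a centroid.
Every other node leaves some component of size > 5, so the centroid is unique.

cedar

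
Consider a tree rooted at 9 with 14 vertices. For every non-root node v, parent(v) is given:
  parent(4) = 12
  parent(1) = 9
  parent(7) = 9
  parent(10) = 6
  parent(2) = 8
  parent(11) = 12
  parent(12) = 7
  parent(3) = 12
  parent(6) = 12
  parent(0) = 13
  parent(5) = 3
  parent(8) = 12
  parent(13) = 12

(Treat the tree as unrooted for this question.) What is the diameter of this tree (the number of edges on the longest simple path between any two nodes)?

5

A longest path is 1 - 9 - 7 - 12 - 8 - 2, with 5 edges.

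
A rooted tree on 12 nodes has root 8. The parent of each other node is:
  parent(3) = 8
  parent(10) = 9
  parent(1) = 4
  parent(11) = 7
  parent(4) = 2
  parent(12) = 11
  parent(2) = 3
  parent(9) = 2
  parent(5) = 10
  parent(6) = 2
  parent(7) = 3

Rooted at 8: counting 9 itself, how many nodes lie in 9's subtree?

Descendants of 9 (including itself): 9, 10, 5. That's 3.

3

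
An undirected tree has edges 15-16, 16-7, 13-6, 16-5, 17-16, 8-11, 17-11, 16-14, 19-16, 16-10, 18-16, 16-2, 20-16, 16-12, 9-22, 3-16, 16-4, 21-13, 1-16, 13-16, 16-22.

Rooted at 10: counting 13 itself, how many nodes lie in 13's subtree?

3

The subtree rooted at 13 contains: 13, 6, 21 — 3 nodes.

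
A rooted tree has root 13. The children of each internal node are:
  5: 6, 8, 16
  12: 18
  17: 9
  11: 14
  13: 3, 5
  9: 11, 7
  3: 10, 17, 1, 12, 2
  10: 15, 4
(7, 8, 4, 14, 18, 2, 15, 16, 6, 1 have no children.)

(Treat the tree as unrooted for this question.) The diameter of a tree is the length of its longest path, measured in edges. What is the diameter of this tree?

Starting from 14, a farthest node is 8 at distance 7.
One longest path: 14-11-9-17-3-13-5-8.
So the diameter is 7.

7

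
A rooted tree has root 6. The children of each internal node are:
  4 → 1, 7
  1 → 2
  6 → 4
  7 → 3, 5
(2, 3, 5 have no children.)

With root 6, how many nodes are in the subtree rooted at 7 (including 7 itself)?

3

Descendants of 7 (including itself): 7, 3, 5. That's 3.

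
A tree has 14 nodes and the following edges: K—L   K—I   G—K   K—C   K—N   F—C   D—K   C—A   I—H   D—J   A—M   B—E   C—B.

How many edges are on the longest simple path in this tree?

5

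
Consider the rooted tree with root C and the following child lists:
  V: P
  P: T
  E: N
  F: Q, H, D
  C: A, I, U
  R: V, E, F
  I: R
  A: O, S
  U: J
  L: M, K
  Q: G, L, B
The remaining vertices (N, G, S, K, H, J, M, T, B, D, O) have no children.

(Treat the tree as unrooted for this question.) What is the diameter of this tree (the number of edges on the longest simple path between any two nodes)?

BFS from M reaches O last, at distance 8; BFS from O confirms no node is farther.
Path: M–L–Q–F–R–I–C–A–O.

8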